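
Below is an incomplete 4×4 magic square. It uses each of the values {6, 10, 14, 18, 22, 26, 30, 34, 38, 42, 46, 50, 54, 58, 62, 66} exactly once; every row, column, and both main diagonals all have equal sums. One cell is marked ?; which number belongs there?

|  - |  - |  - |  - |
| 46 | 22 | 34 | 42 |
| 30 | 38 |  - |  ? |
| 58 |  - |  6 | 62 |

26

The 16 entries sum to 576, so each line sums to 576/4 = 144.
Using row 4: 58 + 6 + 62 + ? → (4,2) = 144 − 126 = 18.
The remaining cell in column 1 is (1,1) = 144 − 134 = 10.
From column 2, 144 − (22 + 38 + 18) gives (1,2) = 66.
The remaining cell in main diagonal is (3,3) = 144 − 94 = 50.
Anti-diagonal needs 144; the known cells sum to 130, so (1,4) = 14.
Row 1 needs 144; the known cells sum to 90, so (1,3) = 54.
Row 3: 30 + 38 + 50 + ? = 144, so (3,4) = 26.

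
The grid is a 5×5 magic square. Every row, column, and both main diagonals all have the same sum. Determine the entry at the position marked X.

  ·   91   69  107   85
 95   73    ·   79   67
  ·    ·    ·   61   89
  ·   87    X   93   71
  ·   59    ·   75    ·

65

Column 4 is complete and sums to 415; that is the magic constant.
Row 1: 91 + 69 + 107 + 85 + ? = 415, so (1,1) = 63.
From row 2, 415 − (95 + 73 + 79 + 67) gives (2,3) = 101.
From column 2, 415 − (91 + 73 + 87 + 59) gives (3,2) = 105.
Column 5 needs 415; the known cells sum to 312, so (5,5) = 103.
Main diagonal needs 415; the known cells sum to 332, so (3,3) = 83.
The remaining cell in anti-diagonal is (5,1) = 415 − 334 = 81.
From row 3, 415 − (105 + 83 + 61 + 89) gives (3,1) = 77.
From row 5, 415 − (81 + 59 + 75 + 103) gives (5,3) = 97.
Using column 1: 63 + 95 + 77 + 81 + ? → (4,1) = 415 − 316 = 99.
Column 3 needs 415; the known cells sum to 350, so (4,3) = 65.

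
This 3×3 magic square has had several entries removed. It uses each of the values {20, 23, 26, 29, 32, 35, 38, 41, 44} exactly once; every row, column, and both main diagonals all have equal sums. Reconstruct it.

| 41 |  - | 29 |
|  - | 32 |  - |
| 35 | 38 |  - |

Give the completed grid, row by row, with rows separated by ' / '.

41 26 29 / 20 32 44 / 35 38 23

The 9 entries sum to 288, so each line sums to 288/3 = 96.
The remaining cell in row 1 is (1,2) = 96 − 70 = 26.
Row 3 must total 96; the given cells sum to 73, so (3,3) = 23.
Column 1 needs 96; the known cells sum to 76, so (2,1) = 20.
Column 3 must total 96; the given cells sum to 52, so (2,3) = 44.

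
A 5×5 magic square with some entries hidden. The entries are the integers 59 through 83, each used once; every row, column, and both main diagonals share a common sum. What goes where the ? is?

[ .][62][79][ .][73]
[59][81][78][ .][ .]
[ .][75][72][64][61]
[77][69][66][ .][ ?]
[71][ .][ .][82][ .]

The entries are 59 through 83, which sum to 1775, so each line sums to 1775/5 = 355.
Row 3: 75 + 72 + 64 + 61 + ? = 355, so (3,1) = 83.
Column 1: 59 + 83 + 77 + 71 + ? = 355, so (1,1) = 65.
Column 2 needs 355; the known cells sum to 287, so (5,2) = 68.
The remaining cell in column 3 is (5,3) = 355 − 295 = 60.
Anti-diagonal needs 355; the known cells sum to 285, so (2,4) = 70.
The remaining cell in row 1 is (1,4) = 355 − 279 = 76.
Row 2: 59 + 81 + 78 + 70 + ? = 355, so (2,5) = 67.
Row 5 needs 355; the known cells sum to 281, so (5,5) = 74.
Using column 4: 76 + 70 + 64 + 82 + ? → (4,4) = 355 − 292 = 63.
Column 5: 73 + 67 + 61 + 74 + ? = 355, so (4,5) = 80.

80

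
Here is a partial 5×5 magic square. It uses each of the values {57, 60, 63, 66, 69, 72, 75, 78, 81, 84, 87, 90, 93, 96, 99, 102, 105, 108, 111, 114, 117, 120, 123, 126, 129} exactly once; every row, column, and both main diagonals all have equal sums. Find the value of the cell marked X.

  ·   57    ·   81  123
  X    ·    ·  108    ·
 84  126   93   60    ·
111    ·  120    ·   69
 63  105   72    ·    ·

117

The 25 entries sum to 2325, so each line sums to 2325/5 = 465.
From row 3, 465 − (84 + 126 + 93 + 60) gives (3,5) = 102.
Anti-diagonal: 123 + 108 + 93 + 63 + ? = 465, so (4,2) = 78.
From row 4, 465 − (111 + 78 + 120 + 69) gives (4,4) = 87.
Using column 2: 57 + 126 + 78 + 105 + ? → (2,2) = 465 − 366 = 99.
Column 4: 81 + 108 + 60 + 87 + ? = 465, so (5,4) = 129.
Row 5 must total 465; the given cells sum to 369, so (5,5) = 96.
The remaining cell in column 5 is (2,5) = 465 − 390 = 75.
Main diagonal: 99 + 93 + 87 + 96 + ? = 465, so (1,1) = 90.
Using row 1: 90 + 57 + 81 + 123 + ? → (1,3) = 465 − 351 = 114.
From column 1, 465 − (90 + 84 + 111 + 63) gives (2,1) = 117.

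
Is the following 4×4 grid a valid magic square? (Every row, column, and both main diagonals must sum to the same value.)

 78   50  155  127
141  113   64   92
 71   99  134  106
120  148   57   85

Row 1: 78 + 50 + 155 + 127 = 410.
Row 2: 141 + 113 + 64 + 92 = 410.
Row 3: 71 + 99 + 134 + 106 = 410.
Row 4: 120 + 148 + 57 + 85 = 410.
Column 1: 78 + 141 + 71 + 120 = 410.
Column 2: 50 + 113 + 99 + 148 = 410.
Column 3: 155 + 64 + 134 + 57 = 410.
Column 4: 127 + 92 + 106 + 85 = 410.
Main diagonal: 78 + 113 + 134 + 85 = 410.
Anti-diagonal: 127 + 64 + 99 + 120 = 410.
All lines sum to 410.

Yes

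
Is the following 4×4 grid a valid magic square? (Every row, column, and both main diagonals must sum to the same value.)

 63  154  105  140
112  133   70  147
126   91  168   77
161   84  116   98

No — row 2 sums to 462 but row 4 sums to 459.

Row 1: 63 + 154 + 105 + 140 = 462.
Row 2: 112 + 133 + 70 + 147 = 462.
Row 3: 126 + 91 + 168 + 77 = 462.
Row 4: 161 + 84 + 116 + 98 = 459.
Column 1: 63 + 112 + 126 + 161 = 462.
Column 2: 154 + 133 + 91 + 84 = 462.
Column 3: 105 + 70 + 168 + 116 = 459.
Column 4: 140 + 147 + 77 + 98 = 462.
Main diagonal: 63 + 133 + 168 + 98 = 462.
Anti-diagonal: 140 + 70 + 91 + 161 = 462.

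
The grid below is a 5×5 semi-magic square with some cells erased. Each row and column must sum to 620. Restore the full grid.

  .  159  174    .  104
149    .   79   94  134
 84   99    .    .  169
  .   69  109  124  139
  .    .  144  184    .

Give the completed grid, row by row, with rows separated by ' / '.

119 159 174 64 104 / 149 164 79 94 134 / 84 99 114 154 169 / 179 69 109 124 139 / 89 129 144 184 74

From row 2, 620 − (149 + 79 + 94 + 134) gives (2,2) = 164.
From row 4, 620 − (69 + 109 + 124 + 139) gives (4,1) = 179.
Column 2 must total 620; the given cells sum to 491, so (5,2) = 129.
From column 3, 620 − (174 + 79 + 109 + 144) gives (3,3) = 114.
The remaining cell in column 5 is (5,5) = 620 − 546 = 74.
Row 3 needs 620; the known cells sum to 466, so (3,4) = 154.
Row 5: 129 + 144 + 184 + 74 + ? = 620, so (5,1) = 89.
From column 1, 620 − (149 + 84 + 179 + 89) gives (1,1) = 119.
Using column 4: 94 + 154 + 124 + 184 + ? → (1,4) = 620 − 556 = 64.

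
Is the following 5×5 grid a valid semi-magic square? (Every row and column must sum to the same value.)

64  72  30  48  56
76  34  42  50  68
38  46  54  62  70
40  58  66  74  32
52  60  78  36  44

Row 1: 64 + 72 + 30 + 48 + 56 = 270.
Row 2: 76 + 34 + 42 + 50 + 68 = 270.
Row 3: 38 + 46 + 54 + 62 + 70 = 270.
Row 4: 40 + 58 + 66 + 74 + 32 = 270.
Row 5: 52 + 60 + 78 + 36 + 44 = 270.
Column 1: 64 + 76 + 38 + 40 + 52 = 270.
Column 2: 72 + 34 + 46 + 58 + 60 = 270.
Column 3: 30 + 42 + 54 + 66 + 78 = 270.
Column 4: 48 + 50 + 62 + 74 + 36 = 270.
Column 5: 56 + 68 + 70 + 32 + 44 = 270.
All lines sum to 270.

Yes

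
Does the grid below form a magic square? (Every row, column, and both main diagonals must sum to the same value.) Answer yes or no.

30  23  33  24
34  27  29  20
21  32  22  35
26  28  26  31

Row 1: 30 + 23 + 33 + 24 = 110.
Row 2: 34 + 27 + 29 + 20 = 110.
Row 3: 21 + 32 + 22 + 35 = 110.
Row 4: 26 + 28 + 26 + 31 = 111.
Column 1: 30 + 34 + 21 + 26 = 111.
Column 2: 23 + 27 + 32 + 28 = 110.
Column 3: 33 + 29 + 22 + 26 = 110.
Column 4: 24 + 20 + 35 + 31 = 110.
Main diagonal: 30 + 27 + 22 + 31 = 110.
Anti-diagonal: 24 + 29 + 32 + 26 = 111.

No — column 1 sums to 111 but column 2 sums to 110.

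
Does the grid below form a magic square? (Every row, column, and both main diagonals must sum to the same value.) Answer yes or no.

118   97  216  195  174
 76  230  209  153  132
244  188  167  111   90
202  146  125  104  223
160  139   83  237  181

Row 1: 118 + 97 + 216 + 195 + 174 = 800.
Row 2: 76 + 230 + 209 + 153 + 132 = 800.
Row 3: 244 + 188 + 167 + 111 + 90 = 800.
Row 4: 202 + 146 + 125 + 104 + 223 = 800.
Row 5: 160 + 139 + 83 + 237 + 181 = 800.
Column 1: 118 + 76 + 244 + 202 + 160 = 800.
Column 2: 97 + 230 + 188 + 146 + 139 = 800.
Column 3: 216 + 209 + 167 + 125 + 83 = 800.
Column 4: 195 + 153 + 111 + 104 + 237 = 800.
Column 5: 174 + 132 + 90 + 223 + 181 = 800.
Main diagonal: 118 + 230 + 167 + 104 + 181 = 800.
Anti-diagonal: 174 + 153 + 167 + 146 + 160 = 800.
All lines sum to 800.

Yes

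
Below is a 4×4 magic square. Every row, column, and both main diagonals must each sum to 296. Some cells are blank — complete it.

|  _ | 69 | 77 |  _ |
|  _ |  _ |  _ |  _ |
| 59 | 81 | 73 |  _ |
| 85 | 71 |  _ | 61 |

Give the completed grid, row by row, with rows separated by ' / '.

The remaining cell in row 3 is (3,4) = 296 − 213 = 83.
From row 4, 296 − (85 + 71 + 61) gives (4,3) = 79.
Column 2 must total 296; the given cells sum to 221, so (2,2) = 75.
Column 3 needs 296; the known cells sum to 229, so (2,3) = 67.
From main diagonal, 296 − (75 + 73 + 61) gives (1,1) = 87.
Anti-diagonal must total 296; the given cells sum to 233, so (1,4) = 63.
Using column 1: 87 + 59 + 85 + ? → (2,1) = 296 − 231 = 65.
Column 4 needs 296; the known cells sum to 207, so (2,4) = 89.

87 69 77 63 / 65 75 67 89 / 59 81 73 83 / 85 71 79 61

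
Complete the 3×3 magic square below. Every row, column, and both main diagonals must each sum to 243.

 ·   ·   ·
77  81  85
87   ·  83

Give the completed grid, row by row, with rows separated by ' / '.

From row 3, 243 − (87 + 83) gives (3,2) = 73.
Column 1: 77 + 87 + ? = 243, so (1,1) = 79.
The remaining cell in column 2 is (1,2) = 243 − 154 = 89.
Column 3: 85 + 83 + ? = 243, so (1,3) = 75.

79 89 75 / 77 81 85 / 87 73 83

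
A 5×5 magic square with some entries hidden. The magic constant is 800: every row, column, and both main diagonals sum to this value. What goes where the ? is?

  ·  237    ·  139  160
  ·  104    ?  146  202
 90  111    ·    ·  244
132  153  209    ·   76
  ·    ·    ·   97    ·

125

Row 4 must total 800; the given cells sum to 570, so (4,4) = 230.
Column 2: 237 + 104 + 111 + 153 + ? = 800, so (5,2) = 195.
Column 4 must total 800; the given cells sum to 612, so (3,4) = 188.
Column 5 needs 800; the known cells sum to 682, so (5,5) = 118.
Using row 3: 90 + 111 + 188 + 244 + ? → (3,3) = 800 − 633 = 167.
Using main diagonal: 104 + 167 + 230 + 118 + ? → (1,1) = 800 − 619 = 181.
From anti-diagonal, 800 − (160 + 146 + 167 + 153) gives (5,1) = 174.
Row 1: 181 + 237 + 139 + 160 + ? = 800, so (1,3) = 83.
Using row 5: 174 + 195 + 97 + 118 + ? → (5,3) = 800 − 584 = 216.
Column 1 must total 800; the given cells sum to 577, so (2,1) = 223.
Column 3: 83 + 167 + 209 + 216 + ? = 800, so (2,3) = 125.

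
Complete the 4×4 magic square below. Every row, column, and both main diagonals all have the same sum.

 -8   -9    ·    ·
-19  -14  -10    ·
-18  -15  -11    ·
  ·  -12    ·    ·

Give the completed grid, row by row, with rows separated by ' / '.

Column 2 is already complete: -9 + -14 + -15 + -12 = -50, so that is the magic constant.
Row 2 must total -50; the given cells sum to -43, so (2,4) = -7.
Row 3 needs -50; the known cells sum to -44, so (3,4) = -6.
Column 1: -8 + (-19) + (-18) + ? = -50, so (4,1) = -5.
Main diagonal: -8 + (-14) + (-11) + ? = -50, so (4,4) = -17.
From anti-diagonal, -50 − (-10 + (-15) + (-5)) gives (1,4) = -20.
The remaining cell in row 1 is (1,3) = -50 − (-37) = -13.
Using row 4: -5 + (-12) + (-17) + ? → (4,3) = -50 − (-34) = -16.

-8 -9 -13 -20 / -19 -14 -10 -7 / -18 -15 -11 -6 / -5 -12 -16 -17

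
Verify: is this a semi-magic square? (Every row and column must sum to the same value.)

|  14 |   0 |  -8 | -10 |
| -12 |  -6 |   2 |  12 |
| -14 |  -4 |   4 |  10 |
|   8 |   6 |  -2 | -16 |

Row 1: 14 + 0 + (-8) + (-10) = -4.
Row 2: -12 + (-6) + 2 + 12 = -4.
Row 3: -14 + (-4) + 4 + 10 = -4.
Row 4: 8 + 6 + (-2) + (-16) = -4.
Column 1: 14 + (-12) + (-14) + 8 = -4.
Column 2: 0 + (-6) + (-4) + 6 = -4.
Column 3: -8 + 2 + 4 + (-2) = -4.
Column 4: -10 + 12 + 10 + (-16) = -4.
All lines sum to -4.

Yes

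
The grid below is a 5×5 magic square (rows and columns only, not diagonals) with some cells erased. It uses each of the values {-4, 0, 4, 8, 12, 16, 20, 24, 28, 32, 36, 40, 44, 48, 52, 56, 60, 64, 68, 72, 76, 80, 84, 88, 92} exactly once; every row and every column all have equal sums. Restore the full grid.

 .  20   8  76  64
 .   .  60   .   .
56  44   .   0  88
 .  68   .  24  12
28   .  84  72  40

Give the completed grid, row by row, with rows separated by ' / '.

52 20 8 76 64 / 4 92 60 48 16 / 56 44 32 0 88 / 80 68 36 24 12 / 28 -4 84 72 40

The 25 entries sum to 1100, so each line sums to 1100/5 = 220.
From row 1, 220 − (20 + 8 + 76 + 64) gives (1,1) = 52.
Using row 3: 56 + 44 + 0 + 88 + ? → (3,3) = 220 − 188 = 32.
Row 5 needs 220; the known cells sum to 224, so (5,2) = -4.
Column 2 must total 220; the given cells sum to 128, so (2,2) = 92.
Column 3: 8 + 60 + 32 + 84 + ? = 220, so (4,3) = 36.
Column 4 needs 220; the known cells sum to 172, so (2,4) = 48.
Column 5 needs 220; the known cells sum to 204, so (2,5) = 16.
Row 2 must total 220; the given cells sum to 216, so (2,1) = 4.
Row 4: 68 + 36 + 24 + 12 + ? = 220, so (4,1) = 80.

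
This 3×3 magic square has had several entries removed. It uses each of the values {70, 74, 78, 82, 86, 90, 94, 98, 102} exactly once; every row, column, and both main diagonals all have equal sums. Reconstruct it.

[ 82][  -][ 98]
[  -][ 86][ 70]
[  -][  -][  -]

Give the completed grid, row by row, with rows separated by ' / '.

82 78 98 / 102 86 70 / 74 94 90

The 9 entries sum to 774, so each line sums to 774/3 = 258.
From row 1, 258 − (82 + 98) gives (1,2) = 78.
Row 2 needs 258; the known cells sum to 156, so (2,1) = 102.
Using column 1: 82 + 102 + ? → (3,1) = 258 − 184 = 74.
Column 2: 78 + 86 + ? = 258, so (3,2) = 94.
Column 3 must total 258; the given cells sum to 168, so (3,3) = 90.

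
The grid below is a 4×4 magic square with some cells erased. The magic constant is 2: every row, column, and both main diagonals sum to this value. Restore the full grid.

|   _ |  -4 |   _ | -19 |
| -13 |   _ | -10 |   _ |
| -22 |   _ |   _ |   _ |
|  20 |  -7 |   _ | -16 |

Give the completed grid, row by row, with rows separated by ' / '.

From row 4, 2 − (20 + (-7) + (-16)) gives (4,3) = 5.
Column 1 must total 2; the given cells sum to -15, so (1,1) = 17.
Anti-diagonal: -19 + (-10) + 20 + ? = 2, so (3,2) = 11.
Using row 1: 17 + (-4) + (-19) + ? → (1,3) = 2 − (-6) = 8.
Column 2 must total 2; the given cells sum to 0, so (2,2) = 2.
The remaining cell in column 3 is (3,3) = 2 − 3 = -1.
Using row 2: -13 + 2 + (-10) + ? → (2,4) = 2 − (-21) = 23.
Row 3 must total 2; the given cells sum to -12, so (3,4) = 14.

17 -4 8 -19 / -13 2 -10 23 / -22 11 -1 14 / 20 -7 5 -16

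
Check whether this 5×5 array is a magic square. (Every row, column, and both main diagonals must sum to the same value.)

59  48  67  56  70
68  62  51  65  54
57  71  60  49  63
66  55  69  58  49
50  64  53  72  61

Row 1: 59 + 48 + 67 + 56 + 70 = 300.
Row 2: 68 + 62 + 51 + 65 + 54 = 300.
Row 3: 57 + 71 + 60 + 49 + 63 = 300.
Row 4: 66 + 55 + 69 + 58 + 49 = 297.
Row 5: 50 + 64 + 53 + 72 + 61 = 300.
Column 1: 59 + 68 + 57 + 66 + 50 = 300.
Column 2: 48 + 62 + 71 + 55 + 64 = 300.
Column 3: 67 + 51 + 60 + 69 + 53 = 300.
Column 4: 56 + 65 + 49 + 58 + 72 = 300.
Column 5: 70 + 54 + 63 + 49 + 61 = 297.
Main diagonal: 59 + 62 + 60 + 58 + 61 = 300.
Anti-diagonal: 70 + 65 + 60 + 55 + 50 = 300.

No — column 3 sums to 300 but column 5 sums to 297.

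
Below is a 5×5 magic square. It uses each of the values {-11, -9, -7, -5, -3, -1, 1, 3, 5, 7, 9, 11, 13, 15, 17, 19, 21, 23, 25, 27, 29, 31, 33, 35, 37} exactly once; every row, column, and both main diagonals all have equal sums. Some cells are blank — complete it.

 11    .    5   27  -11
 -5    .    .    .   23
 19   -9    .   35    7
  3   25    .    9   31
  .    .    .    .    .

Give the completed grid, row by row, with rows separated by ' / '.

The 25 entries sum to 325, so each line sums to 325/5 = 65.
Row 1: 11 + 5 + 27 + (-11) + ? = 65, so (1,2) = 33.
The remaining cell in row 3 is (3,3) = 65 − 52 = 13.
Row 4 must total 65; the given cells sum to 68, so (4,3) = -3.
The remaining cell in column 1 is (5,1) = 65 − 28 = 37.
Column 5: -11 + 23 + 7 + 31 + ? = 65, so (5,5) = 15.
Main diagonal must total 65; the given cells sum to 48, so (2,2) = 17.
Anti-diagonal must total 65; the given cells sum to 64, so (2,4) = 1.
From row 2, 65 − (-5 + 17 + 1 + 23) gives (2,3) = 29.
Column 2 needs 65; the known cells sum to 66, so (5,2) = -1.
Column 3: 5 + 29 + 13 + (-3) + ? = 65, so (5,3) = 21.
Column 4 needs 65; the known cells sum to 72, so (5,4) = -7.

11 33 5 27 -11 / -5 17 29 1 23 / 19 -9 13 35 7 / 3 25 -3 9 31 / 37 -1 21 -7 15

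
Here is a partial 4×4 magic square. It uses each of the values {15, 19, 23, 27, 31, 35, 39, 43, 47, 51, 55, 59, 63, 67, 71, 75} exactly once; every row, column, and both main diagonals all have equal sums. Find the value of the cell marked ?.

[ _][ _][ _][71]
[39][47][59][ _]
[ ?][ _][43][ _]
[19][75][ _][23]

55

The 16 entries sum to 720, so each line sums to 720/4 = 180.
Row 2: 39 + 47 + 59 + ? = 180, so (2,4) = 35.
Row 4 must total 180; the given cells sum to 117, so (4,3) = 63.
Using column 3: 59 + 43 + 63 + ? → (1,3) = 180 − 165 = 15.
Column 4: 71 + 35 + 23 + ? = 180, so (3,4) = 51.
From main diagonal, 180 − (47 + 43 + 23) gives (1,1) = 67.
The remaining cell in anti-diagonal is (3,2) = 180 − 149 = 31.
From row 1, 180 − (67 + 15 + 71) gives (1,2) = 27.
Row 3 must total 180; the given cells sum to 125, so (3,1) = 55.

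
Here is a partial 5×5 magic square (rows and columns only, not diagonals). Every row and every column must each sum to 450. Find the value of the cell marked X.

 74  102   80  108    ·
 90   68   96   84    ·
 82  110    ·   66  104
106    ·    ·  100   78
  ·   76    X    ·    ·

114

The remaining cell in row 1 is (1,5) = 450 − 364 = 86.
The remaining cell in row 2 is (2,5) = 450 − 338 = 112.
From row 3, 450 − (82 + 110 + 66 + 104) gives (3,3) = 88.
Using column 1: 74 + 90 + 82 + 106 + ? → (5,1) = 450 − 352 = 98.
The remaining cell in column 2 is (4,2) = 450 − 356 = 94.
From column 4, 450 − (108 + 84 + 66 + 100) gives (5,4) = 92.
From column 5, 450 − (86 + 112 + 104 + 78) gives (5,5) = 70.
Using row 4: 106 + 94 + 100 + 78 + ? → (4,3) = 450 − 378 = 72.
Row 5 needs 450; the known cells sum to 336, so (5,3) = 114.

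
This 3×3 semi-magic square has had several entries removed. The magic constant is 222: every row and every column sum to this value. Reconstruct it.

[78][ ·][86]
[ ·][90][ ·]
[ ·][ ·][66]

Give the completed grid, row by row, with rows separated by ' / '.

The remaining cell in row 1 is (1,2) = 222 − 164 = 58.
The remaining cell in column 2 is (3,2) = 222 − 148 = 74.
The remaining cell in column 3 is (2,3) = 222 − 152 = 70.
Row 2 must total 222; the given cells sum to 160, so (2,1) = 62.
Row 3 needs 222; the known cells sum to 140, so (3,1) = 82.

78 58 86 / 62 90 70 / 82 74 66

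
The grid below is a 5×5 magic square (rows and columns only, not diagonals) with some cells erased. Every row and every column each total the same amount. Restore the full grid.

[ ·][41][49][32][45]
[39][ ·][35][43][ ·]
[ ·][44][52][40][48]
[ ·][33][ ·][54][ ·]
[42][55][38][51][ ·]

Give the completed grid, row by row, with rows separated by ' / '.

53 41 49 32 45 / 39 47 35 43 56 / 36 44 52 40 48 / 50 33 46 54 37 / 42 55 38 51 34

Column 4 is already complete: 32 + 43 + 40 + 54 + 51 = 220, so that is the magic constant.
The remaining cell in row 1 is (1,1) = 220 − 167 = 53.
From row 3, 220 − (44 + 52 + 40 + 48) gives (3,1) = 36.
Row 5: 42 + 55 + 38 + 51 + ? = 220, so (5,5) = 34.
From column 1, 220 − (53 + 39 + 36 + 42) gives (4,1) = 50.
Using column 2: 41 + 44 + 33 + 55 + ? → (2,2) = 220 − 173 = 47.
Using column 3: 49 + 35 + 52 + 38 + ? → (4,3) = 220 − 174 = 46.
The remaining cell in row 2 is (2,5) = 220 − 164 = 56.
Row 4 must total 220; the given cells sum to 183, so (4,5) = 37.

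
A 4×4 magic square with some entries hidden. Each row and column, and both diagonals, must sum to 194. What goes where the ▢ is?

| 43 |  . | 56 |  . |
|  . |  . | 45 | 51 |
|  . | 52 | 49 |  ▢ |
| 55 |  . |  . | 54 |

Using column 3: 56 + 45 + 49 + ? → (4,3) = 194 − 150 = 44.
From main diagonal, 194 − (43 + 49 + 54) gives (2,2) = 48.
Anti-diagonal needs 194; the known cells sum to 152, so (1,4) = 42.
The remaining cell in row 1 is (1,2) = 194 − 141 = 53.
Row 2 needs 194; the known cells sum to 144, so (2,1) = 50.
The remaining cell in row 4 is (4,2) = 194 − 153 = 41.
Column 1: 43 + 50 + 55 + ? = 194, so (3,1) = 46.
Column 4: 42 + 51 + 54 + ? = 194, so (3,4) = 47.

47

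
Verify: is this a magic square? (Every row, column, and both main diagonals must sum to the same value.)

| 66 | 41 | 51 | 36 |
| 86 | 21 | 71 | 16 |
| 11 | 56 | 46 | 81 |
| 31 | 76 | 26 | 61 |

Row 1: 66 + 41 + 51 + 36 = 194.
Row 2: 86 + 21 + 71 + 16 = 194.
Row 3: 11 + 56 + 46 + 81 = 194.
Row 4: 31 + 76 + 26 + 61 = 194.
Column 1: 66 + 86 + 11 + 31 = 194.
Column 2: 41 + 21 + 56 + 76 = 194.
Column 3: 51 + 71 + 46 + 26 = 194.
Column 4: 36 + 16 + 81 + 61 = 194.
Main diagonal: 66 + 21 + 46 + 61 = 194.
Anti-diagonal: 36 + 71 + 56 + 31 = 194.
All lines sum to 194.

Yes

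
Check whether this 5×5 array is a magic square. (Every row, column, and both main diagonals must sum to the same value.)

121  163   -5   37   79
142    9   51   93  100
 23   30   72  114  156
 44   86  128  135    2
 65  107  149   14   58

Row 1: 121 + 163 + (-5) + 37 + 79 = 395.
Row 2: 142 + 9 + 51 + 93 + 100 = 395.
Row 3: 23 + 30 + 72 + 114 + 156 = 395.
Row 4: 44 + 86 + 128 + 135 + 2 = 395.
Row 5: 65 + 107 + 149 + 14 + 58 = 393.
Column 1: 121 + 142 + 23 + 44 + 65 = 395.
Column 2: 163 + 9 + 30 + 86 + 107 = 395.
Column 3: -5 + 51 + 72 + 128 + 149 = 395.
Column 4: 37 + 93 + 114 + 135 + 14 = 393.
Column 5: 79 + 100 + 156 + 2 + 58 = 395.
Main diagonal: 121 + 9 + 72 + 135 + 58 = 395.
Anti-diagonal: 79 + 93 + 72 + 86 + 65 = 395.

No — row 5 sums to 393 but row 2 sums to 395.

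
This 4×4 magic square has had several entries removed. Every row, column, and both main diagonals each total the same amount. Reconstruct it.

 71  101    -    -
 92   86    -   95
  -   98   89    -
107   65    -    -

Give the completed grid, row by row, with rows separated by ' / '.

71 101 110 68 / 92 86 77 95 / 80 98 89 83 / 107 65 74 104

Column 2 is already complete: 101 + 86 + 98 + 65 = 350, so that is the magic constant.
Row 2 needs 350; the known cells sum to 273, so (2,3) = 77.
Column 1: 71 + 92 + 107 + ? = 350, so (3,1) = 80.
Main diagonal must total 350; the given cells sum to 246, so (4,4) = 104.
Anti-diagonal: 77 + 98 + 107 + ? = 350, so (1,4) = 68.
From row 1, 350 − (71 + 101 + 68) gives (1,3) = 110.
Using row 3: 80 + 98 + 89 + ? → (3,4) = 350 − 267 = 83.
From row 4, 350 − (107 + 65 + 104) gives (4,3) = 74.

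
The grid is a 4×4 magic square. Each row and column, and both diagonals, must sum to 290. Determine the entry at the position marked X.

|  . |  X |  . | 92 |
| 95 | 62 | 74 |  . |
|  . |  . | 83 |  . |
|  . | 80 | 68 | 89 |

77

The remaining cell in row 2 is (2,4) = 290 − 231 = 59.
Row 4 needs 290; the known cells sum to 237, so (4,1) = 53.
Column 3 must total 290; the given cells sum to 225, so (1,3) = 65.
From column 4, 290 − (92 + 59 + 89) gives (3,4) = 50.
Using main diagonal: 62 + 83 + 89 + ? → (1,1) = 290 − 234 = 56.
From anti-diagonal, 290 − (92 + 74 + 53) gives (3,2) = 71.
Row 1 needs 290; the known cells sum to 213, so (1,2) = 77.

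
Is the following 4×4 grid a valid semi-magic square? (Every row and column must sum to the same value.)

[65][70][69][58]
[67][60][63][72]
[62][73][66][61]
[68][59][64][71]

Yes

Row 1: 65 + 70 + 69 + 58 = 262.
Row 2: 67 + 60 + 63 + 72 = 262.
Row 3: 62 + 73 + 66 + 61 = 262.
Row 4: 68 + 59 + 64 + 71 = 262.
Column 1: 65 + 67 + 62 + 68 = 262.
Column 2: 70 + 60 + 73 + 59 = 262.
Column 3: 69 + 63 + 66 + 64 = 262.
Column 4: 58 + 72 + 61 + 71 = 262.
All lines sum to 262.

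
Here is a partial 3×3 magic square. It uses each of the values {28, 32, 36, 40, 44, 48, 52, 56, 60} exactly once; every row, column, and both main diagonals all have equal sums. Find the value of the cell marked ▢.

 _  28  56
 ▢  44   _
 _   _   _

52

The 9 entries sum to 396, so each line sums to 396/3 = 132.
Row 1: 28 + 56 + ? = 132, so (1,1) = 48.
Column 2 must total 132; the given cells sum to 72, so (3,2) = 60.
From main diagonal, 132 − (48 + 44) gives (3,3) = 40.
Anti-diagonal: 56 + 44 + ? = 132, so (3,1) = 32.
Column 1: 48 + 32 + ? = 132, so (2,1) = 52.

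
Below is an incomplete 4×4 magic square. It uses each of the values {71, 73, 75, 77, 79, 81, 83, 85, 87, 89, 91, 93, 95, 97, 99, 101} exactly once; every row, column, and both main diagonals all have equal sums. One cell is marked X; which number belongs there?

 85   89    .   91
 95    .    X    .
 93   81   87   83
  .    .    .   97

101

The 16 entries sum to 1376, so each line sums to 1376/4 = 344.
Row 1: 85 + 89 + 91 + ? = 344, so (1,3) = 79.
Column 1 must total 344; the given cells sum to 273, so (4,1) = 71.
Column 4 must total 344; the given cells sum to 271, so (2,4) = 73.
Using main diagonal: 85 + 87 + 97 + ? → (2,2) = 344 − 269 = 75.
Using anti-diagonal: 91 + 81 + 71 + ? → (2,3) = 344 − 243 = 101.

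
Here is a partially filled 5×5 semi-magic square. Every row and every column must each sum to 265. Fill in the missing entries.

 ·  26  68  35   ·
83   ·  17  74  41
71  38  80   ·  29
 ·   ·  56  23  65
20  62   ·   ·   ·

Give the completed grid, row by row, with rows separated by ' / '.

59 26 68 35 77 / 83 50 17 74 41 / 71 38 80 47 29 / 32 89 56 23 65 / 20 62 44 86 53

The remaining cell in row 2 is (2,2) = 265 − 215 = 50.
Using row 3: 71 + 38 + 80 + 29 + ? → (3,4) = 265 − 218 = 47.
Column 2: 26 + 50 + 38 + 62 + ? = 265, so (4,2) = 89.
From column 3, 265 − (68 + 17 + 80 + 56) gives (5,3) = 44.
Using column 4: 35 + 74 + 47 + 23 + ? → (5,4) = 265 − 179 = 86.
Row 4 must total 265; the given cells sum to 233, so (4,1) = 32.
Row 5 needs 265; the known cells sum to 212, so (5,5) = 53.
Column 1 must total 265; the given cells sum to 206, so (1,1) = 59.
From column 5, 265 − (41 + 29 + 65 + 53) gives (1,5) = 77.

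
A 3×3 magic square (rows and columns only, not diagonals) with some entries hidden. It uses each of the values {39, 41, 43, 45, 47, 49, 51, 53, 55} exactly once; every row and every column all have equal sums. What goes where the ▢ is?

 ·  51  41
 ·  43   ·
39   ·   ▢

55

The 9 entries sum to 423, so each line sums to 423/3 = 141.
Row 1 needs 141; the known cells sum to 92, so (1,1) = 49.
Column 1 must total 141; the given cells sum to 88, so (2,1) = 53.
From column 2, 141 − (51 + 43) gives (3,2) = 47.
Row 2: 53 + 43 + ? = 141, so (2,3) = 45.
Using row 3: 39 + 47 + ? → (3,3) = 141 − 86 = 55.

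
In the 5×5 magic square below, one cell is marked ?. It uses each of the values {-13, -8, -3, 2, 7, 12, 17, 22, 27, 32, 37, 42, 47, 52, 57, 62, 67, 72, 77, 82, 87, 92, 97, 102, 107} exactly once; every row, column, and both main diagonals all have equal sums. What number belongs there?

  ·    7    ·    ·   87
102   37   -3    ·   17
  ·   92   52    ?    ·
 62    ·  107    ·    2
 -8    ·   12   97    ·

-13

The 25 entries sum to 1175, so each line sums to 1175/5 = 235.
Row 2 must total 235; the given cells sum to 153, so (2,4) = 82.
The remaining cell in column 3 is (1,3) = 235 − 168 = 67.
Anti-diagonal must total 235; the given cells sum to 213, so (4,2) = 22.
Row 4 needs 235; the known cells sum to 193, so (4,4) = 42.
Column 2 must total 235; the given cells sum to 158, so (5,2) = 77.
Row 5: -8 + 77 + 12 + 97 + ? = 235, so (5,5) = 57.
Column 5: 87 + 17 + 2 + 57 + ? = 235, so (3,5) = 72.
Main diagonal: 37 + 52 + 42 + 57 + ? = 235, so (1,1) = 47.
The remaining cell in row 1 is (1,4) = 235 − 208 = 27.
Column 1: 47 + 102 + 62 + (-8) + ? = 235, so (3,1) = 32.
From column 4, 235 − (27 + 82 + 42 + 97) gives (3,4) = -13.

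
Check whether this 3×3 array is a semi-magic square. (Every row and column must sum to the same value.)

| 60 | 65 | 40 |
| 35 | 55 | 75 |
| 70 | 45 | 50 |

Row 1: 60 + 65 + 40 = 165.
Row 2: 35 + 55 + 75 = 165.
Row 3: 70 + 45 + 50 = 165.
Column 1: 60 + 35 + 70 = 165.
Column 2: 65 + 55 + 45 = 165.
Column 3: 40 + 75 + 50 = 165.
All lines sum to 165.

Yes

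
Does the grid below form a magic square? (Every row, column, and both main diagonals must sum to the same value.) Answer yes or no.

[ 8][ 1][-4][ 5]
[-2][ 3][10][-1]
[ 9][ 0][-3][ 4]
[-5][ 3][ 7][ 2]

No — main diagonal sums to 10 but column 2 sums to 7.

Row 1: 8 + 1 + (-4) + 5 = 10.
Row 2: -2 + 3 + 10 + (-1) = 10.
Row 3: 9 + 0 + (-3) + 4 = 10.
Row 4: -5 + 3 + 7 + 2 = 7.
Column 1: 8 + (-2) + 9 + (-5) = 10.
Column 2: 1 + 3 + 0 + 3 = 7.
Column 3: -4 + 10 + (-3) + 7 = 10.
Column 4: 5 + (-1) + 4 + 2 = 10.
Main diagonal: 8 + 3 + (-3) + 2 = 10.
Anti-diagonal: 5 + 10 + 0 + (-5) = 10.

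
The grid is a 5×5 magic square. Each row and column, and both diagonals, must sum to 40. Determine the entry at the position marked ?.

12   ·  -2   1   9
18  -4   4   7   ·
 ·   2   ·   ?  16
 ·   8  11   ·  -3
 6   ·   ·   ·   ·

From row 1, 40 − (12 + (-2) + 1 + 9) gives (1,2) = 20.
Row 2 needs 40; the known cells sum to 25, so (2,5) = 15.
Using column 2: 20 + (-4) + 2 + 8 + ? → (5,2) = 40 − 26 = 14.
Using column 5: 9 + 15 + 16 + (-3) + ? → (5,5) = 40 − 37 = 3.
From anti-diagonal, 40 − (9 + 7 + 8 + 6) gives (3,3) = 10.
From column 3, 40 − (-2 + 4 + 10 + 11) gives (5,3) = 17.
Main diagonal needs 40; the known cells sum to 21, so (4,4) = 19.
The remaining cell in row 4 is (4,1) = 40 − 35 = 5.
Row 5 must total 40; the given cells sum to 40, so (5,4) = 0.
The remaining cell in column 1 is (3,1) = 40 − 41 = -1.
Column 4: 1 + 7 + 19 + 0 + ? = 40, so (3,4) = 13.

13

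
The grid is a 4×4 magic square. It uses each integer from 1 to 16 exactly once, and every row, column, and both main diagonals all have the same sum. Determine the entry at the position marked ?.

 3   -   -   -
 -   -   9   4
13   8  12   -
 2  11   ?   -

7

The entries are 1 through 16, which sum to 136, so each line sums to 136/4 = 34.
Row 3: 13 + 8 + 12 + ? = 34, so (3,4) = 1.
Column 1 needs 34; the known cells sum to 18, so (2,1) = 16.
Anti-diagonal needs 34; the known cells sum to 19, so (1,4) = 15.
Row 2 must total 34; the given cells sum to 29, so (2,2) = 5.
From column 2, 34 − (5 + 8 + 11) gives (1,2) = 10.
The remaining cell in column 4 is (4,4) = 34 − 20 = 14.
Row 1 needs 34; the known cells sum to 28, so (1,3) = 6.
Row 4 must total 34; the given cells sum to 27, so (4,3) = 7.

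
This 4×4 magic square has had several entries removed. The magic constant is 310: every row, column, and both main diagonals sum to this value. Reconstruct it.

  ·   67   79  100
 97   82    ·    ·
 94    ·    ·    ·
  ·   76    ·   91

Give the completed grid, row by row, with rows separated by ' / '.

Row 1: 67 + 79 + 100 + ? = 310, so (1,1) = 64.
Column 1 needs 310; the known cells sum to 255, so (4,1) = 55.
Column 2 needs 310; the known cells sum to 225, so (3,2) = 85.
From main diagonal, 310 − (64 + 82 + 91) gives (3,3) = 73.
The remaining cell in anti-diagonal is (2,3) = 310 − 240 = 70.
The remaining cell in row 2 is (2,4) = 310 − 249 = 61.
From row 3, 310 − (94 + 85 + 73) gives (3,4) = 58.
From row 4, 310 − (55 + 76 + 91) gives (4,3) = 88.

64 67 79 100 / 97 82 70 61 / 94 85 73 58 / 55 76 88 91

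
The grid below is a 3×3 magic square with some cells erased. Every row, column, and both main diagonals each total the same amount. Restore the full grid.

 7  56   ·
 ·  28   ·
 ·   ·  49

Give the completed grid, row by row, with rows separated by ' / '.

Main diagonal is already complete: 7 + 28 + 49 = 84, so that is the magic constant.
Row 1: 7 + 56 + ? = 84, so (1,3) = 21.
Column 2: 56 + 28 + ? = 84, so (3,2) = 0.
Column 3 needs 84; the known cells sum to 70, so (2,3) = 14.
From anti-diagonal, 84 − (21 + 28) gives (3,1) = 35.
Using row 2: 28 + 14 + ? → (2,1) = 84 − 42 = 42.

7 56 21 / 42 28 14 / 35 0 49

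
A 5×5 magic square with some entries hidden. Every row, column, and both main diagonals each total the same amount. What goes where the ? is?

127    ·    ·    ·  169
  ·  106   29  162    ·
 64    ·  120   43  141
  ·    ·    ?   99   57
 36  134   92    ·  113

Main diagonal is complete and sums to 565; that is the magic constant.
The remaining cell in row 3 is (3,2) = 565 − 368 = 197.
Row 5 needs 565; the known cells sum to 375, so (5,4) = 190.
Column 4 needs 565; the known cells sum to 494, so (1,4) = 71.
Column 5: 169 + 141 + 57 + 113 + ? = 565, so (2,5) = 85.
The remaining cell in anti-diagonal is (4,2) = 565 − 487 = 78.
From row 2, 565 − (106 + 29 + 162 + 85) gives (2,1) = 183.
Using column 1: 127 + 183 + 64 + 36 + ? → (4,1) = 565 − 410 = 155.
Using column 2: 106 + 197 + 78 + 134 + ? → (1,2) = 565 − 515 = 50.
From row 1, 565 − (127 + 50 + 71 + 169) gives (1,3) = 148.
The remaining cell in row 4 is (4,3) = 565 − 389 = 176.

176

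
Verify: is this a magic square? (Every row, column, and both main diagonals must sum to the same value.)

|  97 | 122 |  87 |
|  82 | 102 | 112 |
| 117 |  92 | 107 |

No — row 1 sums to 306 but column 1 sums to 296.

Row 1: 97 + 122 + 87 = 306.
Row 2: 82 + 102 + 112 = 296.
Row 3: 117 + 92 + 107 = 316.
Column 1: 97 + 82 + 117 = 296.
Column 2: 122 + 102 + 92 = 316.
Column 3: 87 + 112 + 107 = 306.
Main diagonal: 97 + 102 + 107 = 306.
Anti-diagonal: 87 + 102 + 117 = 306.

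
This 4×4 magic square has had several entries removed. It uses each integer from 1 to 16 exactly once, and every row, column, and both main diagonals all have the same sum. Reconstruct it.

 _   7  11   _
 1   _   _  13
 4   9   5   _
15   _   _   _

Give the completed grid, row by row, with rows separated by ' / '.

The entries are 1 through 16, which sum to 136, so each line sums to 136/4 = 34.
Row 3 must total 34; the given cells sum to 18, so (3,4) = 16.
From column 1, 34 − (1 + 4 + 15) gives (1,1) = 14.
From row 1, 34 − (14 + 7 + 11) gives (1,4) = 2.
The remaining cell in column 4 is (4,4) = 34 − 31 = 3.
The remaining cell in main diagonal is (2,2) = 34 − 22 = 12.
The remaining cell in anti-diagonal is (2,3) = 34 − 26 = 8.
Using column 2: 7 + 12 + 9 + ? → (4,2) = 34 − 28 = 6.
Column 3: 11 + 8 + 5 + ? = 34, so (4,3) = 10.

14 7 11 2 / 1 12 8 13 / 4 9 5 16 / 15 6 10 3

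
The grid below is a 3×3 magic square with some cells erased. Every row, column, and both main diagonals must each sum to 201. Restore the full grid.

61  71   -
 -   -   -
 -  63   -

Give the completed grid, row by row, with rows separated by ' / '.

Using row 1: 61 + 71 + ? → (1,3) = 201 − 132 = 69.
The remaining cell in column 2 is (2,2) = 201 − 134 = 67.
Main diagonal must total 201; the given cells sum to 128, so (3,3) = 73.
Anti-diagonal: 69 + 67 + ? = 201, so (3,1) = 65.
Column 1 must total 201; the given cells sum to 126, so (2,1) = 75.
Column 3: 69 + 73 + ? = 201, so (2,3) = 59.

61 71 69 / 75 67 59 / 65 63 73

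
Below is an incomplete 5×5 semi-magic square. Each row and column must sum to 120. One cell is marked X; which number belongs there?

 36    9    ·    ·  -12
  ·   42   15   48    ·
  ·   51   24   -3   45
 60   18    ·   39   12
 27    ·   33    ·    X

Using row 3: 51 + 24 + (-3) + 45 + ? → (3,1) = 120 − 117 = 3.
Row 4 needs 120; the known cells sum to 129, so (4,3) = -9.
From column 1, 120 − (36 + 3 + 60 + 27) gives (2,1) = -6.
From column 2, 120 − (9 + 42 + 51 + 18) gives (5,2) = 0.
Using column 3: 15 + 24 + (-9) + 33 + ? → (1,3) = 120 − 63 = 57.
Row 1: 36 + 9 + 57 + (-12) + ? = 120, so (1,4) = 30.
Using row 2: -6 + 42 + 15 + 48 + ? → (2,5) = 120 − 99 = 21.
The remaining cell in column 4 is (5,4) = 120 − 114 = 6.
Column 5: -12 + 21 + 45 + 12 + ? = 120, so (5,5) = 54.

54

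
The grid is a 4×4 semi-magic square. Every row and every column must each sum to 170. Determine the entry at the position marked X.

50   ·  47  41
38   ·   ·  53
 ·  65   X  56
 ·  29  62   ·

Using row 1: 50 + 47 + 41 + ? → (1,2) = 170 − 138 = 32.
Using column 2: 32 + 65 + 29 + ? → (2,2) = 170 − 126 = 44.
From column 4, 170 − (41 + 53 + 56) gives (4,4) = 20.
From row 2, 170 − (38 + 44 + 53) gives (2,3) = 35.
Row 4 must total 170; the given cells sum to 111, so (4,1) = 59.
From column 1, 170 − (50 + 38 + 59) gives (3,1) = 23.
Column 3 needs 170; the known cells sum to 144, so (3,3) = 26.

26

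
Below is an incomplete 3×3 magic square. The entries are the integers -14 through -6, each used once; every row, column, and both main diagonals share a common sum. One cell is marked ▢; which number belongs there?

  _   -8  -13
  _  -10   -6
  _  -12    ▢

-11

The entries are -14 through -6, which sum to -90, so each line sums to -90/3 = -30.
Row 1: -8 + (-13) + ? = -30, so (1,1) = -9.
Row 2 needs -30; the known cells sum to -16, so (2,1) = -14.
Using column 1: -9 + (-14) + ? → (3,1) = -30 − (-23) = -7.
Using column 3: -13 + (-6) + ? → (3,3) = -30 − (-19) = -11.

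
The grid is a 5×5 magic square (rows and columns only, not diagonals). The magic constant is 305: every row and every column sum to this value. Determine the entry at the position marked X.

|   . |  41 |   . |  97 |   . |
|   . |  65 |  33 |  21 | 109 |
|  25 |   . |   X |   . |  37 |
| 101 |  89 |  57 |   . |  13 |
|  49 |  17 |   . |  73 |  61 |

81

Row 2: 65 + 33 + 21 + 109 + ? = 305, so (2,1) = 77.
From row 4, 305 − (101 + 89 + 57 + 13) gives (4,4) = 45.
The remaining cell in row 5 is (5,3) = 305 − 200 = 105.
Column 1: 77 + 25 + 101 + 49 + ? = 305, so (1,1) = 53.
Column 2 needs 305; the known cells sum to 212, so (3,2) = 93.
Column 4: 97 + 21 + 45 + 73 + ? = 305, so (3,4) = 69.
Column 5 must total 305; the given cells sum to 220, so (1,5) = 85.
The remaining cell in row 1 is (1,3) = 305 − 276 = 29.
Row 3: 25 + 93 + 69 + 37 + ? = 305, so (3,3) = 81.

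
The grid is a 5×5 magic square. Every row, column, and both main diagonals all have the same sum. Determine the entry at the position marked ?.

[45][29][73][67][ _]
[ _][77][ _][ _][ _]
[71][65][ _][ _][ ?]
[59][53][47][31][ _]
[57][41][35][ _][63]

Column 2 is complete and sums to 265; that is the magic constant.
Row 1 must total 265; the given cells sum to 214, so (1,5) = 51.
Row 4 needs 265; the known cells sum to 190, so (4,5) = 75.
Row 5 needs 265; the known cells sum to 196, so (5,4) = 69.
Column 1 must total 265; the given cells sum to 232, so (2,1) = 33.
The remaining cell in main diagonal is (3,3) = 265 − 216 = 49.
From anti-diagonal, 265 − (51 + 49 + 53 + 57) gives (2,4) = 55.
Using column 3: 73 + 49 + 47 + 35 + ? → (2,3) = 265 − 204 = 61.
Column 4: 67 + 55 + 31 + 69 + ? = 265, so (3,4) = 43.
Row 2 needs 265; the known cells sum to 226, so (2,5) = 39.
Row 3 must total 265; the given cells sum to 228, so (3,5) = 37.

37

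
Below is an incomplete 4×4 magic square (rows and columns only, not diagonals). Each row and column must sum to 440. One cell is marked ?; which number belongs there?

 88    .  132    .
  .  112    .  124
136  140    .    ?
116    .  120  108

Using row 4: 116 + 120 + 108 + ? → (4,2) = 440 − 344 = 96.
Using column 1: 88 + 136 + 116 + ? → (2,1) = 440 − 340 = 100.
Column 2: 112 + 140 + 96 + ? = 440, so (1,2) = 92.
Row 1: 88 + 92 + 132 + ? = 440, so (1,4) = 128.
Row 2: 100 + 112 + 124 + ? = 440, so (2,3) = 104.
The remaining cell in column 3 is (3,3) = 440 − 356 = 84.
Column 4 needs 440; the known cells sum to 360, so (3,4) = 80.

80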